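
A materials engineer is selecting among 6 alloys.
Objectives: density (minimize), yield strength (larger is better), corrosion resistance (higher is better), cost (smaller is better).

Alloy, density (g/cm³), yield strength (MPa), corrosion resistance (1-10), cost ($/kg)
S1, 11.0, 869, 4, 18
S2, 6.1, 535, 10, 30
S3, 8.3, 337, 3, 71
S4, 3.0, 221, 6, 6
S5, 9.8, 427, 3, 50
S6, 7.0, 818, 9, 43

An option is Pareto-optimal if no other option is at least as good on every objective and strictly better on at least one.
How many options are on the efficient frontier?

S1: not dominated (best yield strength).
S2: not dominated (best corrosion resistance).
S3: dominated by S2 (density 6.1≤8.3, yield strength 535≥337, corrosion resistance 10≥3, cost 30≤71).
S4: not dominated (best density).
S5: dominated by S2 (density 6.1≤9.8, yield strength 535≥427, corrosion resistance 10≥3, cost 30≤50).
S6: not dominated.
Pareto-optimal: S1, S2, S4, S6 → 4.

4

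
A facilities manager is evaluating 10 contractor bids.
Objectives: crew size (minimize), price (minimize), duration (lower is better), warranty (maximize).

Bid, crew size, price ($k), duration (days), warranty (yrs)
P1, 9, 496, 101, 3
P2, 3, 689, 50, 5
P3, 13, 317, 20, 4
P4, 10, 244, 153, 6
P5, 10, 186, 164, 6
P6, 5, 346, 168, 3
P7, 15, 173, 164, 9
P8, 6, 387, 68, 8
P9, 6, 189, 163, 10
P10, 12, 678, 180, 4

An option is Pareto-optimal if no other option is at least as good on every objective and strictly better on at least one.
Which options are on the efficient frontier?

P1: dominated by P8 (crew size 6≤9, price 387≤496, duration 68≤101, warranty 8≥3).
P2: not dominated (best crew size).
P3: not dominated (best duration).
P4: not dominated.
P5: not dominated.
P6: not dominated.
P7: not dominated (best price).
P8: not dominated.
P9: not dominated (best warranty).
P10: dominated by P4 (crew size 10≤12, price 244≤678, duration 153≤180, warranty 6≥4).

P2, P3, P4, P5, P6, P7, P8, P9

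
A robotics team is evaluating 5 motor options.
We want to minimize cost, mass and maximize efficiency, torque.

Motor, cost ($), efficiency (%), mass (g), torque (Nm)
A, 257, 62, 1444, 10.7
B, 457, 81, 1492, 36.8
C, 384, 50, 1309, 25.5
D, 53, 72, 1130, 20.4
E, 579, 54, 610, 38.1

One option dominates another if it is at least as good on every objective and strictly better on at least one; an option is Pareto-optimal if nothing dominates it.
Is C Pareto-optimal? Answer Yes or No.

A: worse on mass (1444 vs 1309).
B: worse on cost (457 vs 384).
D: worse on torque (20.4 vs 25.5).
E: worse on cost (579 vs 384).
No option is at least as good as C on every objective and strictly better on one.

Yes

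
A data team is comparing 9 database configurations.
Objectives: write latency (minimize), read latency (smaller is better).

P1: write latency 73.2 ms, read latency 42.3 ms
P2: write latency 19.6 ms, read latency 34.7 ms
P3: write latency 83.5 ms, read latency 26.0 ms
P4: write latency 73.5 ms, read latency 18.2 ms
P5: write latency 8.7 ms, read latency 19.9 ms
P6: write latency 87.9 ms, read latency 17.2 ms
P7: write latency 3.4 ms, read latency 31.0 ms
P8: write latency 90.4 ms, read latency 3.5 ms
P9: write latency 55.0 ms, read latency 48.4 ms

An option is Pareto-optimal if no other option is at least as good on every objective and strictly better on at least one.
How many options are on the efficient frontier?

5

P1: dominated by P2 (write latency 19.6≤73.2, read latency 34.7≤42.3).
P2: dominated by P5 (write latency 8.7≤19.6, read latency 19.9≤34.7).
P3: dominated by P4 (write latency 73.5≤83.5, read latency 18.2≤26.0).
P4: not dominated.
P5: not dominated.
P6: not dominated.
P7: not dominated (best write latency).
P8: not dominated (best read latency).
P9: dominated by P2 (write latency 19.6≤55.0, read latency 34.7≤48.4).
Pareto-optimal: P4, P5, P6, P7, P8 → 5.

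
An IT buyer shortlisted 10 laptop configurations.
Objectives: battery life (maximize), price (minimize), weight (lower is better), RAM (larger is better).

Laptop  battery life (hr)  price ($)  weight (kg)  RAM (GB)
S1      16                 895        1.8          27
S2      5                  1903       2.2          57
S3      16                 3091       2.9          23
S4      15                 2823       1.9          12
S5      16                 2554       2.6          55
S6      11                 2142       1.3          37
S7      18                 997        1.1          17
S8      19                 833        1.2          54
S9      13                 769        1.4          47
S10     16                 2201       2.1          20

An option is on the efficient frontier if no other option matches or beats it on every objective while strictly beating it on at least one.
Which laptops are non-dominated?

S1: dominated by S8 (battery life 19≥16, price 833≤895, weight 1.2≤1.8, RAM 54≥27).
S2: not dominated (best RAM).
S3: dominated by S1 (battery life 16≥16, price 895≤3091, weight 1.8≤2.9, RAM 27≥23).
S4: dominated by S1 (battery life 16≥15, price 895≤2823, weight 1.8≤1.9, RAM 27≥12).
S5: not dominated.
S6: dominated by S8 (battery life 19≥11, price 833≤2142, weight 1.2≤1.3, RAM 54≥37).
S7: not dominated (best weight).
S8: not dominated (best battery life).
S9: not dominated (best price).
S10: dominated by S1 (battery life 16≥16, price 895≤2201, weight 1.8≤2.1, RAM 27≥20).

S2, S5, S7, S8, S9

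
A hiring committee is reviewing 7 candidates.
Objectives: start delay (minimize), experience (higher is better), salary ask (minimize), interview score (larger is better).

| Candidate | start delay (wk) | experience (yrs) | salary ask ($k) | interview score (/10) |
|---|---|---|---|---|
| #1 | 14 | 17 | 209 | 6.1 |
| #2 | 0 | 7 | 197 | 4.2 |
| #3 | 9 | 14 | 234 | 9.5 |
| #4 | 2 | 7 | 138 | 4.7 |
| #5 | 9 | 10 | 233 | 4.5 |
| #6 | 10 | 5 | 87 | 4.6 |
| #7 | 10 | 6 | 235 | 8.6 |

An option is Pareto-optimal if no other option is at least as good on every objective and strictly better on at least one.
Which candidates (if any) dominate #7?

#3

#3: start delay 9≤10, experience 14≥6, salary ask 234≤235, interview score 9.5≥8.6 — dominates #7.
Others (#1, #2, #4, #5, #6) are each worse than #7 on at least one objective.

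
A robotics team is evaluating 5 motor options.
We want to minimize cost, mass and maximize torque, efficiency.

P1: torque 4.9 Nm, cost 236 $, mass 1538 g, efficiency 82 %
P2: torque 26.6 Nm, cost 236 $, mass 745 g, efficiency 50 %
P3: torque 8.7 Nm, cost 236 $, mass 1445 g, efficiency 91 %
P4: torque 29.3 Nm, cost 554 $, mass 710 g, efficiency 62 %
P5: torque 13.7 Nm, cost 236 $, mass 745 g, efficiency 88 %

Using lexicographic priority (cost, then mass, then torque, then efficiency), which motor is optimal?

First minimize cost: best is 236, kept {P1, P2, P3, P5}.
Then minimize mass: best is 745, kept {P2, P5}.
Then maximize torque: best is 26.6, kept {P2}.

P2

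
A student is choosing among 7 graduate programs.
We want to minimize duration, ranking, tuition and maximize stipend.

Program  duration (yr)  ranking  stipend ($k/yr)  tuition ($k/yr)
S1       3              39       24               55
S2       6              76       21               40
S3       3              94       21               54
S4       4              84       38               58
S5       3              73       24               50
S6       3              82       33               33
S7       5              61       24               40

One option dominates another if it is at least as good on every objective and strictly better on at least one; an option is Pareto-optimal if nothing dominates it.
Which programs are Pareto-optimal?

S1, S4, S5, S6, S7

S1: not dominated (best ranking).
S2: dominated by S7 (duration 5≤6, ranking 61≤76, stipend 24≥21, tuition 40≤40).
S3: dominated by S5 (duration 3≤3, ranking 73≤94, stipend 24≥21, tuition 50≤54).
S4: not dominated (best stipend).
S5: not dominated.
S6: not dominated (best tuition).
S7: not dominated.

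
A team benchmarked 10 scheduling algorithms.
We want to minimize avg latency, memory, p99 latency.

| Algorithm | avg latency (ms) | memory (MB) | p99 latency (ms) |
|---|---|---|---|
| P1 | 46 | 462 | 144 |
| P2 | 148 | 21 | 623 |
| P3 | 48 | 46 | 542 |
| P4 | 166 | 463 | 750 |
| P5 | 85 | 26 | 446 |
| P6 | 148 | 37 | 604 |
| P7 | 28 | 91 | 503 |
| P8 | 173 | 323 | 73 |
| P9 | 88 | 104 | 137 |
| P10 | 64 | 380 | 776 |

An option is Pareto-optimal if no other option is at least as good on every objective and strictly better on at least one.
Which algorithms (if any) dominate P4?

P1, P2, P3, P5, P6, P7, P9

P1: avg latency 46≤166, memory 462≤463, p99 latency 144≤750 — dominates P4.
P2: avg latency 148≤166, memory 21≤463, p99 latency 623≤750 — dominates P4.
P3: avg latency 48≤166, memory 46≤463, p99 latency 542≤750 — dominates P4.
P5: avg latency 85≤166, memory 26≤463, p99 latency 446≤750 — dominates P4.
P6: avg latency 148≤166, memory 37≤463, p99 latency 604≤750 — dominates P4.
P7: avg latency 28≤166, memory 91≤463, p99 latency 503≤750 — dominates P4.
P9: avg latency 88≤166, memory 104≤463, p99 latency 137≤750 — dominates P4.
Others (P8, P10) are each worse than P4 on at least one objective.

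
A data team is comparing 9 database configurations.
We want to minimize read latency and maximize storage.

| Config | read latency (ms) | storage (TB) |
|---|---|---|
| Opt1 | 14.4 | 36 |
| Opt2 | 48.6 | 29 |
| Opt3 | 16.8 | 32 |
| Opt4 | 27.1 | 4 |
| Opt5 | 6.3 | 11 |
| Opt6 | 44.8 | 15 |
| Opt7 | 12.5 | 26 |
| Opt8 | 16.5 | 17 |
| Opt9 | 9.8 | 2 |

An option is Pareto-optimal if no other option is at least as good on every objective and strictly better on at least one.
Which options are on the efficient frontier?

Opt1, Opt5, Opt7

Opt1: not dominated (best storage).
Opt2: dominated by Opt1 (read latency 14.4≤48.6, storage 36≥29).
Opt3: dominated by Opt1 (read latency 14.4≤16.8, storage 36≥32).
Opt4: dominated by Opt1 (read latency 14.4≤27.1, storage 36≥4).
Opt5: not dominated (best read latency).
Opt6: dominated by Opt1 (read latency 14.4≤44.8, storage 36≥15).
Opt7: not dominated.
Opt8: dominated by Opt1 (read latency 14.4≤16.5, storage 36≥17).
Opt9: dominated by Opt5 (read latency 6.3≤9.8, storage 11≥2).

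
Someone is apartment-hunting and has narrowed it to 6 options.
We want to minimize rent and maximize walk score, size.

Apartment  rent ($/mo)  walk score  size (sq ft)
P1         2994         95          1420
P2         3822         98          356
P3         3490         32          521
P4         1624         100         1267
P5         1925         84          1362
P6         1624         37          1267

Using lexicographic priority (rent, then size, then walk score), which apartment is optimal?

P4

First minimize rent: best is 1624, kept {P4, P6}.
Then maximize size: best is 1267, kept {P4, P6}.
Then maximize walk score: best is 100, kept {P4}.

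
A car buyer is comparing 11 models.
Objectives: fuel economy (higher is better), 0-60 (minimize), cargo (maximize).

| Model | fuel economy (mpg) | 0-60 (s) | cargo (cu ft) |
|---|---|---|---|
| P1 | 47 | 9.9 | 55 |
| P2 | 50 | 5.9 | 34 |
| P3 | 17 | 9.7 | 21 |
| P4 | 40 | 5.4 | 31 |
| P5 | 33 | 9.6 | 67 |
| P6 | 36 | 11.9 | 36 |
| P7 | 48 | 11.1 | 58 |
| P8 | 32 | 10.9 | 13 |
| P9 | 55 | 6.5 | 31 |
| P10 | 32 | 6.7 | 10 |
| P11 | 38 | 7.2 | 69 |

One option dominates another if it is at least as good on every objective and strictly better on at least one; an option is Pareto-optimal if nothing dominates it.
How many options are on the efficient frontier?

6

P1: not dominated.
P2: not dominated.
P3: dominated by P2 (fuel economy 50≥17, 0-60 5.9≤9.7, cargo 34≥21).
P4: not dominated (best 0-60).
P5: dominated by P11 (fuel economy 38≥33, 0-60 7.2≤9.6, cargo 69≥67).
P6: dominated by P1 (fuel economy 47≥36, 0-60 9.9≤11.9, cargo 55≥36).
P7: not dominated.
P8: dominated by P1 (fuel economy 47≥32, 0-60 9.9≤10.9, cargo 55≥13).
P9: not dominated (best fuel economy).
P10: dominated by P2 (fuel economy 50≥32, 0-60 5.9≤6.7, cargo 34≥10).
P11: not dominated (best cargo).
Pareto-optimal: P1, P2, P4, P7, P9, P11 → 6.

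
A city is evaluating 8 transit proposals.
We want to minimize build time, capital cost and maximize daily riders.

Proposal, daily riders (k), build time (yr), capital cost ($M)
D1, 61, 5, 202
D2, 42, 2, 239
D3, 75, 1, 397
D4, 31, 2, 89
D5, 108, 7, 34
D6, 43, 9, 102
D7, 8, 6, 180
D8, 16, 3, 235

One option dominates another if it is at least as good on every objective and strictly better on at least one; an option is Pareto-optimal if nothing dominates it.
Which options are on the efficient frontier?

D1: not dominated.
D2: not dominated.
D3: not dominated (best build time).
D4: not dominated.
D5: not dominated (best daily riders).
D6: dominated by D5 (daily riders 108≥43, build time 7≤9, capital cost 34≤102).
D7: dominated by D4 (daily riders 31≥8, build time 2≤6, capital cost 89≤180).
D8: dominated by D4 (daily riders 31≥16, build time 2≤3, capital cost 89≤235).

D1, D2, D3, D4, D5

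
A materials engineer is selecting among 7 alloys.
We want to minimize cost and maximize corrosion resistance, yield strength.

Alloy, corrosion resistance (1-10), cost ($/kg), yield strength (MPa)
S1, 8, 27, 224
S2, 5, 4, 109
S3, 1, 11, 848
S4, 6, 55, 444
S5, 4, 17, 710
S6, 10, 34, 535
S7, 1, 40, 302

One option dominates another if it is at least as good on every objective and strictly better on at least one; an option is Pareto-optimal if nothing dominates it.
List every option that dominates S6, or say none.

none

S1: worse on corrosion resistance (8 vs 10).
S2: worse on corrosion resistance (5 vs 10).
S3: worse on corrosion resistance (1 vs 10).
S4: worse on corrosion resistance (6 vs 10).
S5: worse on corrosion resistance (4 vs 10).
S7: worse on corrosion resistance (1 vs 10).
No option dominates S6.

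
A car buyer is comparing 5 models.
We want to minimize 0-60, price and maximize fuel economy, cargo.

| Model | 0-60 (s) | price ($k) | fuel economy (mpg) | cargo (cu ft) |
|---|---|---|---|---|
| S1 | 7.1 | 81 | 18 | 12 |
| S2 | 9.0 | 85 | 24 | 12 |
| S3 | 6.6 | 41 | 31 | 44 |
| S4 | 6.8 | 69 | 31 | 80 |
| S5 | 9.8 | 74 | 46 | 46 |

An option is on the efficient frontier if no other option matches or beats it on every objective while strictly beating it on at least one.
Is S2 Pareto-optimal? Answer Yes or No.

No

S3 vs S2: 0-60 6.6≤9.0, price 41≤85, fuel economy 31≥24, cargo 44≥12 — S3 is at least as good on every objective and strictly better on at least one, so S3 dominates S2.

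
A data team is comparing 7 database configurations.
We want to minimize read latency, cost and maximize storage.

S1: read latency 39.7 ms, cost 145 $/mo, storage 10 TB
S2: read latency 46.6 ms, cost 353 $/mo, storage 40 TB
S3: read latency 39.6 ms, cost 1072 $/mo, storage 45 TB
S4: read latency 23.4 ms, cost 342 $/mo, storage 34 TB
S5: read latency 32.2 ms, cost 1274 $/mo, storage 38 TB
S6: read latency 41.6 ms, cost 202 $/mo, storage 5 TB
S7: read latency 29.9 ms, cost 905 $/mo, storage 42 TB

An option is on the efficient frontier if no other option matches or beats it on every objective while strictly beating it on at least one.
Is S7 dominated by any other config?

No

S1: worse on read latency (39.7 vs 29.9).
S2: worse on read latency (46.6 vs 29.9).
S3: worse on read latency (39.6 vs 29.9).
S4: worse on storage (34 vs 42).
S5: worse on read latency (32.2 vs 29.9).
S6: worse on read latency (41.6 vs 29.9).
No option is at least as good as S7 on every objective and strictly better on one.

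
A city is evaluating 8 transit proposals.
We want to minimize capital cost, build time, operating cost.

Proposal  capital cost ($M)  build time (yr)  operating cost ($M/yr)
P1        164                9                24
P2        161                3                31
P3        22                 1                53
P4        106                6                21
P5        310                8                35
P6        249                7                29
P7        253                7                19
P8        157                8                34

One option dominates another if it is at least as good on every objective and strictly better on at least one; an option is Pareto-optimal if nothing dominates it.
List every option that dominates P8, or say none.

P4: capital cost 106≤157, build time 6≤8, operating cost 21≤34 — dominates P8.
Others (P1, P2, P3, P5, P6, P7) are each worse than P8 on at least one objective.

P4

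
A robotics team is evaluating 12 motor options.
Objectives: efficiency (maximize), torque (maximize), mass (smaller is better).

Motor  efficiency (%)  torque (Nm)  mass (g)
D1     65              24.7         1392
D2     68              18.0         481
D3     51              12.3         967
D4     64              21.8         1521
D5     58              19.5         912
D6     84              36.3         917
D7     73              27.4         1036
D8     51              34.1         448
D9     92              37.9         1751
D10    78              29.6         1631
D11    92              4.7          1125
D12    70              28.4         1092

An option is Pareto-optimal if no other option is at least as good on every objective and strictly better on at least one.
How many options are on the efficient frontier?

6

D1: dominated by D6 (efficiency 84≥65, torque 36.3≥24.7, mass 917≤1392).
D2: not dominated.
D3: dominated by D2 (efficiency 68≥51, torque 18.0≥12.3, mass 481≤967).
D4: dominated by D1 (efficiency 65≥64, torque 24.7≥21.8, mass 1392≤1521).
D5: not dominated.
D6: not dominated.
D7: dominated by D6 (efficiency 84≥73, torque 36.3≥27.4, mass 917≤1036).
D8: not dominated (best mass).
D9: not dominated (best torque).
D10: dominated by D6 (efficiency 84≥78, torque 36.3≥29.6, mass 917≤1631).
D11: not dominated.
D12: dominated by D6 (efficiency 84≥70, torque 36.3≥28.4, mass 917≤1092).
Pareto-optimal: D2, D5, D6, D8, D9, D11 → 6.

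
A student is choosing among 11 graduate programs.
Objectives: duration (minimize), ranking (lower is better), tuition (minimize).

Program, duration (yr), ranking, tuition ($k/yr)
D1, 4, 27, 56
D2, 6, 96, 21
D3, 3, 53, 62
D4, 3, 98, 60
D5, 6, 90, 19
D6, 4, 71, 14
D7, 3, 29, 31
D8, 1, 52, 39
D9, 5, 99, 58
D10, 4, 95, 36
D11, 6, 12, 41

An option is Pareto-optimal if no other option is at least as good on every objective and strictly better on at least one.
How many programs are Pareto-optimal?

D1: not dominated.
D2: dominated by D5 (duration 6≤6, ranking 90≤96, tuition 19≤21).
D3: dominated by D7 (duration 3≤3, ranking 29≤53, tuition 31≤62).
D4: dominated by D7 (duration 3≤3, ranking 29≤98, tuition 31≤60).
D5: dominated by D6 (duration 4≤6, ranking 71≤90, tuition 14≤19).
D6: not dominated (best tuition).
D7: not dominated.
D8: not dominated (best duration).
D9: dominated by D1 (duration 4≤5, ranking 27≤99, tuition 56≤58).
D10: dominated by D6 (duration 4≤4, ranking 71≤95, tuition 14≤36).
D11: not dominated (best ranking).
Pareto-optimal: D1, D6, D7, D8, D11 → 5.

5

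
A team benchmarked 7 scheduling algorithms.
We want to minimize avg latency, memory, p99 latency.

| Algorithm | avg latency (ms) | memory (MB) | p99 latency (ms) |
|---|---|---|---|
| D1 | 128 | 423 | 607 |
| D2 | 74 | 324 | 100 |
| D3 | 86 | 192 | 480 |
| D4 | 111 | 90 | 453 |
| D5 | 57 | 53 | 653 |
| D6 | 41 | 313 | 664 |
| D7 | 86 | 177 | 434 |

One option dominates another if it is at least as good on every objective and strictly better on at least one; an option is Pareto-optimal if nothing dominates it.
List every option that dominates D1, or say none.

D2: avg latency 74≤128, memory 324≤423, p99 latency 100≤607 — dominates D1.
D3: avg latency 86≤128, memory 192≤423, p99 latency 480≤607 — dominates D1.
D4: avg latency 111≤128, memory 90≤423, p99 latency 453≤607 — dominates D1.
D7: avg latency 86≤128, memory 177≤423, p99 latency 434≤607 — dominates D1.
Others (D5, D6) are each worse than D1 on at least one objective.

D2, D3, D4, D7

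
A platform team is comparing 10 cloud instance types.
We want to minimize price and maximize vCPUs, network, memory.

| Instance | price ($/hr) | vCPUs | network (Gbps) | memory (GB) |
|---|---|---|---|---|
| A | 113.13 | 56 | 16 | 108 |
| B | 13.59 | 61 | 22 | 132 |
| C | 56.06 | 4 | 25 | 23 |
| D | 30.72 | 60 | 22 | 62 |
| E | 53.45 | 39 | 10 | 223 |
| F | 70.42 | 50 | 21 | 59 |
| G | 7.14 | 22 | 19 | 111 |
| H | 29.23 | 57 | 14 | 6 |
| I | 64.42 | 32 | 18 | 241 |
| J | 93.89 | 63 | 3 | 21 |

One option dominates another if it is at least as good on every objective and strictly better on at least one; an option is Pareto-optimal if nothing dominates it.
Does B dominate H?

B vs H: price 13.59≤29.23, vCPUs 61≥57, network 22≥14, memory 132≥6 — B is at least as good on every objective with at least one strict improvement.

Yes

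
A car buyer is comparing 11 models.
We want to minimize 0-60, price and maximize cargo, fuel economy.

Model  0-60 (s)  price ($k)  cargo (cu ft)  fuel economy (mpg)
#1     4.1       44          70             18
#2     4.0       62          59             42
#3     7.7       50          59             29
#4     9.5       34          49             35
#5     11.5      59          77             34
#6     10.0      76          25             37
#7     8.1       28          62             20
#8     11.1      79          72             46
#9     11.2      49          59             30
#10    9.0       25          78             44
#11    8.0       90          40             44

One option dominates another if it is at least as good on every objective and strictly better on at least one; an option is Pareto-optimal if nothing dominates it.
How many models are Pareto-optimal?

7

#1: not dominated.
#2: not dominated (best 0-60).
#3: not dominated.
#4: dominated by #10 (0-60 9.0≤9.5, price 25≤34, cargo 78≥49, fuel economy 44≥35).
#5: dominated by #10 (0-60 9.0≤11.5, price 25≤59, cargo 78≥77, fuel economy 44≥34).
#6: dominated by #2 (0-60 4.0≤10.0, price 62≤76, cargo 59≥25, fuel economy 42≥37).
#7: not dominated.
#8: not dominated (best fuel economy).
#9: dominated by #10 (0-60 9.0≤11.2, price 25≤49, cargo 78≥59, fuel economy 44≥30).
#10: not dominated (best price).
#11: not dominated.
Pareto-optimal: #1, #2, #3, #7, #8, #10, #11 → 7.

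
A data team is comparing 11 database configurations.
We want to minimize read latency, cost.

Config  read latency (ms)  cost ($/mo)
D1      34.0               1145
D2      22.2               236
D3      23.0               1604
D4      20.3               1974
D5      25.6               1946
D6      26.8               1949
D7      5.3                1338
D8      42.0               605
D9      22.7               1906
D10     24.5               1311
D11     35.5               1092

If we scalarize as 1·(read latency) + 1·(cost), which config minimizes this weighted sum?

D2

D1: 1·34.0 + 1·1145 = 1179.0
D2: 1·22.2 + 1·236 = 258.2
D3: 1·23.0 + 1·1604 = 1627.0
D4: 1·20.3 + 1·1974 = 1994.3
D5: 1·25.6 + 1·1946 = 1971.6
D6: 1·26.8 + 1·1949 = 1975.8
D7: 1·5.3 + 1·1338 = 1343.3
D8: 1·42.0 + 1·605 = 647.0
D9: 1·22.7 + 1·1906 = 1928.7
D10: 1·24.5 + 1·1311 = 1335.5
D11: 1·35.5 + 1·1092 = 1127.5
Lowest: D2 at 258.2.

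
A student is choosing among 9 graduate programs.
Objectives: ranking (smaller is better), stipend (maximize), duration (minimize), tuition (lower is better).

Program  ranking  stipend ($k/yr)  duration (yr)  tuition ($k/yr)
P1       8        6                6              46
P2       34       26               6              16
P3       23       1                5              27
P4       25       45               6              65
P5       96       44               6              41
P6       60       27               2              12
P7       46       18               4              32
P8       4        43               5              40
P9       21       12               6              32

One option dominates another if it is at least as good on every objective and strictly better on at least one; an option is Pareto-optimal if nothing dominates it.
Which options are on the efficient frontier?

P1: dominated by P8 (ranking 4≤8, stipend 43≥6, duration 5≤6, tuition 40≤46).
P2: not dominated.
P3: not dominated.
P4: not dominated (best stipend).
P5: not dominated.
P6: not dominated (best duration).
P7: not dominated.
P8: not dominated (best ranking).
P9: not dominated.

P2, P3, P4, P5, P6, P7, P8, P9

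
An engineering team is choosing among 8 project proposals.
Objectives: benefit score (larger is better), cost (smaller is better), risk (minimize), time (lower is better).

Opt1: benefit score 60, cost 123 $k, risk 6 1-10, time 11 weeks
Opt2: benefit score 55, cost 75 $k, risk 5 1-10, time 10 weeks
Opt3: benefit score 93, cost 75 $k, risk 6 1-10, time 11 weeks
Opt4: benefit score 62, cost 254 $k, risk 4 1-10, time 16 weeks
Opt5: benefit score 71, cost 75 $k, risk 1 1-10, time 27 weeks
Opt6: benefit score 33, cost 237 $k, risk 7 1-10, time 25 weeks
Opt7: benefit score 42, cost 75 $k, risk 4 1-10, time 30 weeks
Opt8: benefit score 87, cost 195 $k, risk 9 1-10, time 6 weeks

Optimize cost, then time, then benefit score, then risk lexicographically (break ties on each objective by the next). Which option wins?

Opt2

First minimize cost: best is 75, kept {Opt2, Opt3, Opt5, Opt7}.
Then minimize time: best is 10, kept {Opt2}.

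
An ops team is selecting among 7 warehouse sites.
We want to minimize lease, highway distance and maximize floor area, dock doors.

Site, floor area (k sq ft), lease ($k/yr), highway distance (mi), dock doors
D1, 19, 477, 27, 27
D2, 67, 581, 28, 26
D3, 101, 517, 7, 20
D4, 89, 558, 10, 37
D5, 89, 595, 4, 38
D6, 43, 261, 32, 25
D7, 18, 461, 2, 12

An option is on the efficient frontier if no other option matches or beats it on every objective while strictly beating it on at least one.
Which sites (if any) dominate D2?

D4: floor area 89≥67, lease 558≤581, highway distance 10≤28, dock doors 37≥26 — dominates D2.
Others (D1, D3, D5, D6, D7) are each worse than D2 on at least one objective.

D4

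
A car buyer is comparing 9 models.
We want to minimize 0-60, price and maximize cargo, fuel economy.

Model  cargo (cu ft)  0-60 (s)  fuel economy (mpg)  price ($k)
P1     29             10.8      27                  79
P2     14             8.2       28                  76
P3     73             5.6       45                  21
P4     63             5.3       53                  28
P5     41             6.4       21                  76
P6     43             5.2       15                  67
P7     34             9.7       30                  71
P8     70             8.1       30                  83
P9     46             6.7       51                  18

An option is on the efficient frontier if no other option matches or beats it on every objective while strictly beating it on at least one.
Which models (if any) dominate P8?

P3: cargo 73≥70, 0-60 5.6≤8.1, fuel economy 45≥30, price 21≤83 — dominates P8.
Others (P1, P2, P4, P5, P6, P7, P9) are each worse than P8 on at least one objective.

P3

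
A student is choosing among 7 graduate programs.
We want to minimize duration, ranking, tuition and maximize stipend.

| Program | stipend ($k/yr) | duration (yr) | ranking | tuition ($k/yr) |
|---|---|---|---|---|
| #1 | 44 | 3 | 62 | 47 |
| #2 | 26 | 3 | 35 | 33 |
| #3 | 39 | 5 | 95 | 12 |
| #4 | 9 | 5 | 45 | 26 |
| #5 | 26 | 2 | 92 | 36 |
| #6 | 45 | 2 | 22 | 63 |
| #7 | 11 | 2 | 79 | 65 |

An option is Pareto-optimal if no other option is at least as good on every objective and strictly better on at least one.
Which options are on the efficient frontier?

#1: not dominated.
#2: not dominated.
#3: not dominated (best tuition).
#4: not dominated.
#5: not dominated.
#6: not dominated (best stipend).
#7: dominated by #6 (stipend 45≥11, duration 2≤2, ranking 22≤79, tuition 63≤65).

#1, #2, #3, #4, #5, #6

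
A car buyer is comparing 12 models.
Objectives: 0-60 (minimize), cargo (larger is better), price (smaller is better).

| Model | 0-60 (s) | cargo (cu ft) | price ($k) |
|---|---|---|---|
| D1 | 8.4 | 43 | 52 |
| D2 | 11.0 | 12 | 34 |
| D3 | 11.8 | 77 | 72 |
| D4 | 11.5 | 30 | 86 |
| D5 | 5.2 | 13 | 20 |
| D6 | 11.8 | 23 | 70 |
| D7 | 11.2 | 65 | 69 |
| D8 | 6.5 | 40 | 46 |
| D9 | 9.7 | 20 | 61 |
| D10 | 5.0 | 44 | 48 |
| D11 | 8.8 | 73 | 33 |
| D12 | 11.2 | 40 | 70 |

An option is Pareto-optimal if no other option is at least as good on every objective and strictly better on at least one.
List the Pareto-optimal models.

D3, D5, D8, D10, D11

D1: dominated by D10 (0-60 5.0≤8.4, cargo 44≥43, price 48≤52).
D2: dominated by D5 (0-60 5.2≤11.0, cargo 13≥12, price 20≤34).
D3: not dominated (best cargo).
D4: dominated by D1 (0-60 8.4≤11.5, cargo 43≥30, price 52≤86).
D5: not dominated (best price).
D6: dominated by D1 (0-60 8.4≤11.8, cargo 43≥23, price 52≤70).
D7: dominated by D11 (0-60 8.8≤11.2, cargo 73≥65, price 33≤69).
D8: not dominated.
D9: dominated by D1 (0-60 8.4≤9.7, cargo 43≥20, price 52≤61).
D10: not dominated (best 0-60).
D11: not dominated.
D12: dominated by D1 (0-60 8.4≤11.2, cargo 43≥40, price 52≤70).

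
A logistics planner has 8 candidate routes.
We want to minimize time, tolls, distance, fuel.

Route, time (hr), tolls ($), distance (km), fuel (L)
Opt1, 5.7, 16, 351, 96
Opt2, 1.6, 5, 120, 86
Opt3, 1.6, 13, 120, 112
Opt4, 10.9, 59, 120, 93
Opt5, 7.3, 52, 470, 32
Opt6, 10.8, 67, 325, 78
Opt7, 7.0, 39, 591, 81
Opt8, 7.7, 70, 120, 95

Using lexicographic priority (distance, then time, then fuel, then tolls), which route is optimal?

First minimize distance: best is 120, kept {Opt2, Opt3, Opt4, Opt8}.
Then minimize time: best is 1.6, kept {Opt2, Opt3}.
Then minimize fuel: best is 86, kept {Opt2}.

Opt2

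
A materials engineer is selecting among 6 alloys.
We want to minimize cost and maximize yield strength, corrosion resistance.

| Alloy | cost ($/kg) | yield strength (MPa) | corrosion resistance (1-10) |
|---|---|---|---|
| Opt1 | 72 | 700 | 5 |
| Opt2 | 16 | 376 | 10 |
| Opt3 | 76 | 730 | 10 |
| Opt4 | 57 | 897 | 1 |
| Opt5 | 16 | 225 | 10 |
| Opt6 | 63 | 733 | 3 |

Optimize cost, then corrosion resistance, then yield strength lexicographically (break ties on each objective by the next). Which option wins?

First minimize cost: best is 16, kept {Opt2, Opt5}.
Then maximize corrosion resistance: best is 10, kept {Opt2, Opt5}.
Then maximize yield strength: best is 376, kept {Opt2}.

Opt2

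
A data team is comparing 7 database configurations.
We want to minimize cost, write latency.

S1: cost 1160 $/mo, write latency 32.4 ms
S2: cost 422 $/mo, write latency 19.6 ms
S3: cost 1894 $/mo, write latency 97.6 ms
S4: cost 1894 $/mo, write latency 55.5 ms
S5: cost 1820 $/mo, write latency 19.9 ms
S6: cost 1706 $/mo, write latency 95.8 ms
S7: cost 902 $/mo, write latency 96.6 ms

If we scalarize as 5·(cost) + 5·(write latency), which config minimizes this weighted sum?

S2

S1: 5·1160 + 5·32.4 = 5962.0
S2: 5·422 + 5·19.6 = 2208.0
S3: 5·1894 + 5·97.6 = 9958.0
S4: 5·1894 + 5·55.5 = 9747.5
S5: 5·1820 + 5·19.9 = 9199.5
S6: 5·1706 + 5·95.8 = 9009.0
S7: 5·902 + 5·96.6 = 4993.0
Lowest: S2 at 2208.0.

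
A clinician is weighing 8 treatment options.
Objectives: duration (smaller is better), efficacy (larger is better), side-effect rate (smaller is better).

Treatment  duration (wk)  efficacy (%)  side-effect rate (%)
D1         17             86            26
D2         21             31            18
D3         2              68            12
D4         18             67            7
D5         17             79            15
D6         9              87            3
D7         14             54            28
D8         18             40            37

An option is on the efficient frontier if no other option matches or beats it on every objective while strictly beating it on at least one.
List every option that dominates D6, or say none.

D1: worse on duration (17 vs 9).
D2: worse on duration (21 vs 9).
D3: worse on efficacy (68 vs 87).
D4: worse on duration (18 vs 9).
D5: worse on duration (17 vs 9).
D7: worse on duration (14 vs 9).
D8: worse on duration (18 vs 9).
No option dominates D6.

none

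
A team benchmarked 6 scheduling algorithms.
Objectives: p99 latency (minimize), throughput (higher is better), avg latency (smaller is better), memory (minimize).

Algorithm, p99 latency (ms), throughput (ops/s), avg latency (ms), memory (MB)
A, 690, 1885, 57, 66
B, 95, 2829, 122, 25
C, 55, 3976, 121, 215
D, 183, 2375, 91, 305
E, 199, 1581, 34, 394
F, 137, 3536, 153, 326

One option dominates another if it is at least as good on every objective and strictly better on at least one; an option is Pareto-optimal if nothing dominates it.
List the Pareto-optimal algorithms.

A: not dominated.
B: not dominated (best memory).
C: not dominated (best p99 latency).
D: not dominated.
E: not dominated (best avg latency).
F: dominated by C (p99 latency 55≤137, throughput 3976≥3536, avg latency 121≤153, memory 215≤326).

A, B, C, D, E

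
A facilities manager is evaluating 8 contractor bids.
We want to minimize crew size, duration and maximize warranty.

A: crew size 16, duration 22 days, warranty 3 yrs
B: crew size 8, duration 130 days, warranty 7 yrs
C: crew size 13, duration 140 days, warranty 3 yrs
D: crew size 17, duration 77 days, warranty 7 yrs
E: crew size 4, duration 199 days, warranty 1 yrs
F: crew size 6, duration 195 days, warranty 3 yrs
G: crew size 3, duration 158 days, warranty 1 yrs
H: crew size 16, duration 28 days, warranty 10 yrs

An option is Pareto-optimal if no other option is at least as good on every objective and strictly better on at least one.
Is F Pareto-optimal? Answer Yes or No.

A: worse on crew size (16 vs 6).
B: worse on crew size (8 vs 6).
C: worse on crew size (13 vs 6).
D: worse on crew size (17 vs 6).
E: worse on duration (199 vs 195).
G: worse on warranty (1 vs 3).
H: worse on crew size (16 vs 6).
No option is at least as good as F on every objective and strictly better on one.

Yes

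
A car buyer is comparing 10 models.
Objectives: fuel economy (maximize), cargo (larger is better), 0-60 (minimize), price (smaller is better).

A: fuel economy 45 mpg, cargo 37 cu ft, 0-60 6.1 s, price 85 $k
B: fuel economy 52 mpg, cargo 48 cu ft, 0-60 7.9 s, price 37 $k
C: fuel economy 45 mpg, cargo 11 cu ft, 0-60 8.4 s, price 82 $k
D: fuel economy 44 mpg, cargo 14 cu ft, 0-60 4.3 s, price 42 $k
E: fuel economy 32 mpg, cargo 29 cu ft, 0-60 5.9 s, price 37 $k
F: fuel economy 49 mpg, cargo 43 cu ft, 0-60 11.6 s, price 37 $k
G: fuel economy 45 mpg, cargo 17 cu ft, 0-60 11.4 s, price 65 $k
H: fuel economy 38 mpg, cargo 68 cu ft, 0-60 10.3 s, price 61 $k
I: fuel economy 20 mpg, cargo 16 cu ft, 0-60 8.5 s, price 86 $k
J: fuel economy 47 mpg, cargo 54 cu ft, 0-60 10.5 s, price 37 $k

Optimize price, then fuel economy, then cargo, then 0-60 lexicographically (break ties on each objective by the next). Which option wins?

First minimize price: best is 37, kept {B, E, F, J}.
Then maximize fuel economy: best is 52, kept {B}.

B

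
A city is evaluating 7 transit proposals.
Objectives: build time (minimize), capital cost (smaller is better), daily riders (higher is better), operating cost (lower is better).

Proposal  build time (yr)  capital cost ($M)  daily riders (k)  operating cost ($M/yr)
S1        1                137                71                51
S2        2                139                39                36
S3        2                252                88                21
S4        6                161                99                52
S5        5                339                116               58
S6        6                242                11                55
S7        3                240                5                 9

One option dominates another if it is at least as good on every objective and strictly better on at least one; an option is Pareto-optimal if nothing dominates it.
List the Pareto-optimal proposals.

S1, S2, S3, S4, S5, S7

S1: not dominated (best build time).
S2: not dominated.
S3: not dominated.
S4: not dominated.
S5: not dominated (best daily riders).
S6: dominated by S1 (build time 1≤6, capital cost 137≤242, daily riders 71≥11, operating cost 51≤55).
S7: not dominated (best operating cost).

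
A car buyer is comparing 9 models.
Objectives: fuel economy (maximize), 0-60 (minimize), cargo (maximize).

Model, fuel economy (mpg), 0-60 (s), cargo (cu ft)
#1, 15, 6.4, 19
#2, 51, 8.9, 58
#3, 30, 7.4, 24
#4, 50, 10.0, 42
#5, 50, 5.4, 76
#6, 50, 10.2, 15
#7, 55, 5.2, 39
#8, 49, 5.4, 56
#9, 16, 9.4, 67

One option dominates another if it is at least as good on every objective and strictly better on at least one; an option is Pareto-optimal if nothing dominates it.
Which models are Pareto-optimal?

#2, #5, #7

#1: dominated by #5 (fuel economy 50≥15, 0-60 5.4≤6.4, cargo 76≥19).
#2: not dominated.
#3: dominated by #5 (fuel economy 50≥30, 0-60 5.4≤7.4, cargo 76≥24).
#4: dominated by #2 (fuel economy 51≥50, 0-60 8.9≤10.0, cargo 58≥42).
#5: not dominated (best cargo).
#6: dominated by #2 (fuel economy 51≥50, 0-60 8.9≤10.2, cargo 58≥15).
#7: not dominated (best fuel economy).
#8: dominated by #5 (fuel economy 50≥49, 0-60 5.4≤5.4, cargo 76≥56).
#9: dominated by #5 (fuel economy 50≥16, 0-60 5.4≤9.4, cargo 76≥67).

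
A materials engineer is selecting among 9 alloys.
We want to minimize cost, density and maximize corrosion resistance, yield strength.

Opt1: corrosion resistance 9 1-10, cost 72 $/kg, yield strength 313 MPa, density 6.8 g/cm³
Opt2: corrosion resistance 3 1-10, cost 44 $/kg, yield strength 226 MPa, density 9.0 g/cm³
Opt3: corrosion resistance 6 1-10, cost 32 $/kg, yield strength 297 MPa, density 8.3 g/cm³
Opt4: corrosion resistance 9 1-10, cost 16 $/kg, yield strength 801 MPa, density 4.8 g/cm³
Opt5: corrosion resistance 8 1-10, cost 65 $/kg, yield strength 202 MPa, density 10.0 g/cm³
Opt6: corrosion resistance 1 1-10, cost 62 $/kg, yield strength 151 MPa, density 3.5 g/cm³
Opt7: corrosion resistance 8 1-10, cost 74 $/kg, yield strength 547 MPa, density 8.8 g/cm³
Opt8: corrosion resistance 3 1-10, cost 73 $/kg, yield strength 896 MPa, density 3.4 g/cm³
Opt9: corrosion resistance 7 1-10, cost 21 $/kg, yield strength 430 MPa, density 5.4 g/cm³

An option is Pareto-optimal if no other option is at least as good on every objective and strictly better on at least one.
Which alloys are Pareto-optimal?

Opt4, Opt6, Opt8

Opt1: dominated by Opt4 (corrosion resistance 9≥9, cost 16≤72, yield strength 801≥313, density 4.8≤6.8).
Opt2: dominated by Opt3 (corrosion resistance 6≥3, cost 32≤44, yield strength 297≥226, density 8.3≤9.0).
Opt3: dominated by Opt4 (corrosion resistance 9≥6, cost 16≤32, yield strength 801≥297, density 4.8≤8.3).
Opt4: not dominated (best cost).
Opt5: dominated by Opt4 (corrosion resistance 9≥8, cost 16≤65, yield strength 801≥202, density 4.8≤10.0).
Opt6: not dominated.
Opt7: dominated by Opt4 (corrosion resistance 9≥8, cost 16≤74, yield strength 801≥547, density 4.8≤8.8).
Opt8: not dominated (best yield strength).
Opt9: dominated by Opt4 (corrosion resistance 9≥7, cost 16≤21, yield strength 801≥430, density 4.8≤5.4).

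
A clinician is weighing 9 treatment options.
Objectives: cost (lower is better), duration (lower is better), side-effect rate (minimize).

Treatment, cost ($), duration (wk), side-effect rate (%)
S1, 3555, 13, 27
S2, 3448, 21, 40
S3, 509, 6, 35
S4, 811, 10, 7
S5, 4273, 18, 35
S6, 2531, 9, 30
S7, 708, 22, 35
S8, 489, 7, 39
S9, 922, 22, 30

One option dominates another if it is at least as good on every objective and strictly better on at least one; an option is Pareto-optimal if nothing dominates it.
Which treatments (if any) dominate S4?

none

S1: worse on cost (3555 vs 811).
S2: worse on cost (3448 vs 811).
S3: worse on side-effect rate (35 vs 7).
S5: worse on cost (4273 vs 811).
S6: worse on cost (2531 vs 811).
S7: worse on duration (22 vs 10).
S8: worse on side-effect rate (39 vs 7).
S9: worse on cost (922 vs 811).
No option dominates S4.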